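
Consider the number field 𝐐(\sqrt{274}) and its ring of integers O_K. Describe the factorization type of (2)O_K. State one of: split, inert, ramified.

Since 274 ≢ 1 mod 4, the ring of integers is ℤ[√274] with discriminant 4·274 = 1096.
2 divides disc(K) = 1096, so 2 ramifies.

2 is ramified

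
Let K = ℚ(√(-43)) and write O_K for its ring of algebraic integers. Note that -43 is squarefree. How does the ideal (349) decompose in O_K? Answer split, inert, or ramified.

d = -43 ≡ 1 (mod 4), so O_K = ℤ[(1+√-43)/2] and disc(K) = d = -43.
disc(K) = -43 is not divisible by 349; 349 is unramified.
Legendre symbol by Euler's criterion: (-43/349) ≡ (-43)^174 ≡ 348 (mod 349), i.e. (-43/349) = -1.
d is a non-residue mod p, hence 349 remains inert in O_K.

inert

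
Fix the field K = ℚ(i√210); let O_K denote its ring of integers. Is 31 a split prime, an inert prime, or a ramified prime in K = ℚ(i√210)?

split

d = -210 ≡ 2 (mod 4), so O_K = ℤ[√-210] and disc(K) = 4d = -840.
Since gcd(31, -840) = 1 the prime 31 does not ramify.
Compute (-210/31) via Euler: 7^((31-1)/2) mod 31 = 1, so (-210/31) = 1.
Legendre symbol 1 ⇒ 31 is split.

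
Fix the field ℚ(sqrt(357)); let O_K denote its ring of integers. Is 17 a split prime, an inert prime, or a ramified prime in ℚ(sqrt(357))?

ramified

Since 357 ≡ 1 mod 4, the ring of integers is ℤ[(1+√357)/2] with discriminant 357.
17 divides disc(K) = 357, so 17 ramifies.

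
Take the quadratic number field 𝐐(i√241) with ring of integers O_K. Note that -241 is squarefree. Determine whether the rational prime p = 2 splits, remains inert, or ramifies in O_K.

p ramifies

Since -241 ≢ 1 mod 4, the ring of integers is ℤ[√-241] with discriminant 4·(-241) = -964.
Ramification test: 2 | -964. The prime 2 ramifies in K.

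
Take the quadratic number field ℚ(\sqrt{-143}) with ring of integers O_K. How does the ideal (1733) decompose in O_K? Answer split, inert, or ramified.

d = -143 ≡ 1 (mod 4), so O_K = ℤ[(1+√-143)/2] and disc(K) = d = -143.
disc(K) = -143 is not divisible by 1733; 1733 is unramified.
Euler's criterion: (-143)^866 mod 1733 = 1732. Thus (-143|1733) = -1.
Legendre symbol -1 ⇒ 1733 is inert.

remains prime (inert)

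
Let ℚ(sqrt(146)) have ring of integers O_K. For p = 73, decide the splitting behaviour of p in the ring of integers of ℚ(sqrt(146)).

146 mod 4 = 2, hence disc K = 4·146 = 584 and O_K = ℤ[√146].
73 divides disc(K) = 584, so 73 ramifies.

ramifies in O_K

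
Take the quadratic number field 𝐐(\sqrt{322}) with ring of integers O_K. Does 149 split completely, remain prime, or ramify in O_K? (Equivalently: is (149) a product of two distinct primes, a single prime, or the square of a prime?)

d = 322 ≡ 2 (mod 4), so O_K = ℤ[√322] and disc(K) = 4d = 1288.
Since gcd(149, 1288) = 1 the prime 149 does not ramify.
(322/149) = 24^74 mod 149 = 1, giving Legendre symbol 1.
(322/149) = 1, so 149 splits.

149 splits in O_K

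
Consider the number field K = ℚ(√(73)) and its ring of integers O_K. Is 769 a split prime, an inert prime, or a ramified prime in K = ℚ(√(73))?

remains prime (inert)

Since 73 ≡ 1 mod 4, the ring of integers is ℤ[(1+√73)/2] with discriminant 73.
769 ∤ 73, so 769 is unramified.
Compute (73/769) via Euler: 73^((769-1)/2) mod 769 = 768, so (73/769) = -1.
d is a non-residue mod p, hence 769 remains inert in O_K.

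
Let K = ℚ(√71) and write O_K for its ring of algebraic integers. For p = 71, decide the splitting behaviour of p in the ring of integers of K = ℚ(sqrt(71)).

d = 71 ≡ 3 (mod 4), so O_K = ℤ[√71] and disc(K) = 4d = 284.
disc(K) = 284 = 71·4, so p = 71 is ramified.

ramified — (71) = 𝔭²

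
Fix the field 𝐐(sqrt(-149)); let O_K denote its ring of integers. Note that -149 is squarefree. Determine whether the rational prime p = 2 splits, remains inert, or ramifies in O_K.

-149 mod 4 = 3, hence disc K = 4·(-149) = -596 and O_K = ℤ[√-149].
Ramification test: 2 | -596. The prime 2 ramifies in K.

p ramifies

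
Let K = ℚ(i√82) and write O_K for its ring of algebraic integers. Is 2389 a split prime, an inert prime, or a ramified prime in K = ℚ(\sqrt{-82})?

Since -82 ≢ 1 mod 4, the ring of integers is ℤ[√-82] with discriminant 4·(-82) = -328.
2389 ∤ -328, so 2389 is unramified.
Euler's criterion: (-82)^1194 mod 2389 = 1. Thus (-82|2389) = 1.
d is a quadratic residue mod p, hence 2389 splits in O_K.

p splits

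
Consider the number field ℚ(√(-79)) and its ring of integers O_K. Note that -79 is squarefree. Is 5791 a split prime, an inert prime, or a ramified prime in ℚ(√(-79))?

Since -79 ≡ 1 mod 4, the ring of integers is ℤ[(1+√-79)/2] with discriminant -79.
Since gcd(5791, -79) = 1 the prime 5791 does not ramify.
Euler's criterion: (-79)^2895 mod 5791 = 5790. Thus (-79|5791) = -1.
(-79/5791) = -1, so 5791 is inert.

5791 remains inert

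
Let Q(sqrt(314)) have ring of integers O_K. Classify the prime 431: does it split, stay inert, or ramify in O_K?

d = 314 ≡ 2 (mod 4), so O_K = ℤ[√314] and disc(K) = 4d = 1256.
disc(K) = 1256 is not divisible by 431; 431 is unramified.
Compute (314/431) via Euler: 314^((431-1)/2) mod 431 = 1, so (314/431) = 1.
(314/431) = 1, so 431 splits.

p splits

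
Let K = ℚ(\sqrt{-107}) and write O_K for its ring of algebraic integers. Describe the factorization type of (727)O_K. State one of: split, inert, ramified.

split — (727) = 𝔭₁𝔭₂ with 𝔭₁ ≠ 𝔭₂

-107 mod 4 = 1, hence disc K = -107 and O_K = ℤ[(1+√-107)/2].
disc(K) = -107 is not divisible by 727; 727 is unramified.
Legendre symbol by Euler's criterion: (-107/727) ≡ (-107)^363 ≡ 1 (mod 727), i.e. (-107/727) = 1.
Legendre symbol 1 ⇒ 727 is split.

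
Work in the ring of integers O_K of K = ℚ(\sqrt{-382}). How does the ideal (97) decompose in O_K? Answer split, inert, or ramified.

split

d = -382 ≡ 2 (mod 4), so O_K = ℤ[√-382] and disc(K) = 4d = -1528.
disc(K) = -1528 is not divisible by 97; 97 is unramified.
Euler's criterion: (-382)^48 mod 97 = 1. Thus (-382|97) = 1.
d is a quadratic residue mod p, hence 97 splits in O_K.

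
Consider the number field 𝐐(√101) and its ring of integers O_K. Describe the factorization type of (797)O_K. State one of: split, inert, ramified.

797 remains inert

Since 101 ≡ 1 mod 4, the ring of integers is ℤ[(1+√101)/2] with discriminant 101.
797 ∤ 101, so 797 is unramified.
Legendre symbol by Euler's criterion: (101/797) ≡ 101^398 ≡ 796 (mod 797), i.e. (101/797) = -1.
(101/797) = -1, so 797 is inert.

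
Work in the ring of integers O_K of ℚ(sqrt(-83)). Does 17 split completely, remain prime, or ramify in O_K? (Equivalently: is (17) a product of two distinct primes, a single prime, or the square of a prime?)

p splits

Since -83 ≡ 1 mod 4, the ring of integers is ℤ[(1+√-83)/2] with discriminant -83.
17 ∤ -83, so 17 is unramified.
Compute (-83/17) via Euler: 2^((17-1)/2) mod 17 = 1, so (-83/17) = 1.
(-83/17) = 1, so 17 splits.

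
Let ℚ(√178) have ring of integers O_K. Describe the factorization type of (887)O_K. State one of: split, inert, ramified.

Since 178 ≢ 1 mod 4, the ring of integers is ℤ[√178] with discriminant 4·178 = 712.
Since gcd(887, 712) = 1 the prime 887 does not ramify.
Compute (178/887) via Euler: 178^((887-1)/2) mod 887 = 886, so (178/887) = -1.
d is a non-residue mod p, hence 887 remains inert in O_K.

inert — (887) stays prime in O_K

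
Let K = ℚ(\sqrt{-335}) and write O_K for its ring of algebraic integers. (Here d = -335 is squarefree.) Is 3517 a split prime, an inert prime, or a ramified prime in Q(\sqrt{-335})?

d = -335 ≡ 1 (mod 4), so O_K = ℤ[(1+√-335)/2] and disc(K) = d = -335.
3517 ∤ -335, so 3517 is unramified.
Compute (-335/3517) via Euler: 3182^((3517-1)/2) mod 3517 = 3516, so (-335/3517) = -1.
Legendre symbol -1 ⇒ 3517 is inert.

inert — (3517) stays prime in O_K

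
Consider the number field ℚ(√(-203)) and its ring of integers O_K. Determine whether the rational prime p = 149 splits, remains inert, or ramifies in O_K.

-203 mod 4 = 1, hence disc K = -203 and O_K = ℤ[(1+√-203)/2].
Since gcd(149, -203) = 1 the prime 149 does not ramify.
Euler's criterion: (-203)^74 mod 149 = 1. Thus (-203|149) = 1.
Legendre symbol 1 ⇒ 149 is split.

149 splits in O_K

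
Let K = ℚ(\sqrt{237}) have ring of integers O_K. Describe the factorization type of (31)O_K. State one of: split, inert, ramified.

p splits

Since 237 ≡ 1 mod 4, the ring of integers is ℤ[(1+√237)/2] with discriminant 237.
disc(K) = 237 is not divisible by 31; 31 is unramified.
Euler's criterion: 237^15 mod 31 = 1. Thus (237|31) = 1.
(237/31) = 1, so 31 splits.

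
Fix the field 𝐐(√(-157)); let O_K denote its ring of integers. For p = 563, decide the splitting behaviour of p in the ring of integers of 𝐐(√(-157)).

d = -157 ≡ 3 (mod 4), so O_K = ℤ[√-157] and disc(K) = 4d = -628.
Since gcd(563, -628) = 1 the prime 563 does not ramify.
(-157/563) = 406^281 mod 563 = 1, giving Legendre symbol 1.
(-157/563) = 1, so 563 splits.

splits completely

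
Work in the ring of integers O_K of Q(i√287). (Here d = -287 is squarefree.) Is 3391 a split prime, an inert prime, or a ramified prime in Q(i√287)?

split — (3391) = 𝔭₁𝔭₂ with 𝔭₁ ≠ 𝔭₂

-287 mod 4 = 1, hence disc K = -287 and O_K = ℤ[(1+√-287)/2].
3391 ∤ -287, so 3391 is unramified.
(-287/3391) = 3104^1695 mod 3391 = 1, giving Legendre symbol 1.
Legendre symbol 1 ⇒ 3391 is split.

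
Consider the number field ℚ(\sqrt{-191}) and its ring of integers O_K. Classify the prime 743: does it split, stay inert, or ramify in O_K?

d = -191 ≡ 1 (mod 4), so O_K = ℤ[(1+√-191)/2] and disc(K) = d = -191.
disc(K) = -191 is not divisible by 743; 743 is unramified.
Legendre symbol by Euler's criterion: (-191/743) ≡ (-191)^371 ≡ 1 (mod 743), i.e. (-191/743) = 1.
(-191/743) = 1, so 743 splits.

743 splits in O_K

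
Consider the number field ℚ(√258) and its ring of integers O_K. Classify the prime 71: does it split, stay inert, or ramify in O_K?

split

258 mod 4 = 2, hence disc K = 4·258 = 1032 and O_K = ℤ[√258].
disc(K) = 1032 is not divisible by 71; 71 is unramified.
Euler's criterion: 258^35 mod 71 = 1. Thus (258|71) = 1.
Legendre symbol 1 ⇒ 71 is split.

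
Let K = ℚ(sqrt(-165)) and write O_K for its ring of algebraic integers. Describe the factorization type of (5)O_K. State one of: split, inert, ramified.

d = -165 ≡ 3 (mod 4), so O_K = ℤ[√-165] and disc(K) = 4d = -660.
disc(K) = -660 = 5·(-132), so p = 5 is ramified.

5 is ramified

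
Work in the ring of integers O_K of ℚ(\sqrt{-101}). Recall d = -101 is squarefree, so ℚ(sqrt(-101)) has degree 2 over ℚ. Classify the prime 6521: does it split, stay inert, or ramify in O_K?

inert — (6521) stays prime in O_K

d = -101 ≡ 3 (mod 4), so O_K = ℤ[√-101] and disc(K) = 4d = -404.
Since gcd(6521, -404) = 1 the prime 6521 does not ramify.
(-101/6521) = 6420^3260 mod 6521 = 6520, giving Legendre symbol -1.
(-101/6521) = -1, so 6521 is inert.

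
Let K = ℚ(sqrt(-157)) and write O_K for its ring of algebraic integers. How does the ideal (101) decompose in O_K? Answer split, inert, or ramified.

splits completely

d = -157 ≡ 3 (mod 4), so O_K = ℤ[√-157] and disc(K) = 4d = -628.
disc(K) = -628 is not divisible by 101; 101 is unramified.
Compute (-157/101) via Euler: 45^((101-1)/2) mod 101 = 1, so (-157/101) = 1.
(-157/101) = 1, so 101 splits.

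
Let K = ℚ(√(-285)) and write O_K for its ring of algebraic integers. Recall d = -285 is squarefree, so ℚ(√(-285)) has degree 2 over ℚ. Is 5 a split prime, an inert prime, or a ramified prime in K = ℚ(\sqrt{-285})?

ramifies in O_K

Since -285 ≢ 1 mod 4, the ring of integers is ℤ[√-285] with discriminant 4·(-285) = -1140.
disc(K) = -1140 = 5·(-228), so p = 5 is ramified.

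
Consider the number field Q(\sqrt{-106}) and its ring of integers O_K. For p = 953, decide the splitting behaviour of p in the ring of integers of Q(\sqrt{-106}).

-106 mod 4 = 2, hence disc K = 4·(-106) = -424 and O_K = ℤ[√-106].
953 ∤ -424, so 953 is unramified.
(-106/953) = 847^476 mod 953 = 1, giving Legendre symbol 1.
Legendre symbol 1 ⇒ 953 is split.

p splits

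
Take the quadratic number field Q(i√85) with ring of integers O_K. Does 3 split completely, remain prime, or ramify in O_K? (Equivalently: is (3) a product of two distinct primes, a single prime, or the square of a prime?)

p is inert

d = -85 ≡ 3 (mod 4), so O_K = ℤ[√-85] and disc(K) = 4d = -340.
3 ∤ -340, so 3 is unramified.
Euler's criterion: (-85)^1 mod 3 = 2. Thus (-85|3) = -1.
(-85/3) = -1, so 3 is inert.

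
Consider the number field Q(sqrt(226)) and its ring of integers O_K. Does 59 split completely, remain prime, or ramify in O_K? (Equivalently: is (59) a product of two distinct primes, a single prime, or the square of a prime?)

Since 226 ≢ 1 mod 4, the ring of integers is ℤ[√226] with discriminant 4·226 = 904.
59 ∤ 904, so 59 is unramified.
(226/59) = 49^29 mod 59 = 1, giving Legendre symbol 1.
Legendre symbol 1 ⇒ 59 is split.

split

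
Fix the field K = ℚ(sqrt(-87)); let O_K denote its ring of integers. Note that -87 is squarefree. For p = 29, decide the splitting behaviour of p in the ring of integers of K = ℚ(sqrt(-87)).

Since -87 ≡ 1 mod 4, the ring of integers is ℤ[(1+√-87)/2] with discriminant -87.
Ramification test: 29 | -87. The prime 29 ramifies in K.

ramified — (29) = 𝔭²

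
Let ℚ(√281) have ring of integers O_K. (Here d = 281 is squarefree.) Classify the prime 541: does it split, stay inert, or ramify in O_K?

p is inert

281 mod 4 = 1, hence disc K = 281 and O_K = ℤ[(1+√281)/2].
disc(K) = 281 is not divisible by 541; 541 is unramified.
Compute (281/541) via Euler: 281^((541-1)/2) mod 541 = 540, so (281/541) = -1.
Legendre symbol -1 ⇒ 541 is inert.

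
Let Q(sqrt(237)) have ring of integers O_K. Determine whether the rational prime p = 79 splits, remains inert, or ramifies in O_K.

237 mod 4 = 1, hence disc K = 237 and O_K = ℤ[(1+√237)/2].
disc(K) = 237 = 79·3, so p = 79 is ramified.

ramified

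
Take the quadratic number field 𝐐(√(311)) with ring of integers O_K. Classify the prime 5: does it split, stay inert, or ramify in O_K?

Since 311 ≢ 1 mod 4, the ring of integers is ℤ[√311] with discriminant 4·311 = 1244.
Since gcd(5, 1244) = 1 the prime 5 does not ramify.
Compute (311/5) via Euler: 1^((5-1)/2) mod 5 = 1, so (311/5) = 1.
d is a quadratic residue mod p, hence 5 splits in O_K.

split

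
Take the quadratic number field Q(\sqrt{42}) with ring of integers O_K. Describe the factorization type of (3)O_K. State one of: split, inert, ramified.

ramified

Since 42 ≢ 1 mod 4, the ring of integers is ℤ[√42] with discriminant 4·42 = 168.
Ramification test: 3 | 168. The prime 3 ramifies in K.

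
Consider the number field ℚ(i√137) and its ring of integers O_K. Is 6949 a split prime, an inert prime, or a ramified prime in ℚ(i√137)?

d = -137 ≡ 3 (mod 4), so O_K = ℤ[√-137] and disc(K) = 4d = -548.
disc(K) = -548 is not divisible by 6949; 6949 is unramified.
Compute (-137/6949) via Euler: 6812^((6949-1)/2) mod 6949 = 1, so (-137/6949) = 1.
Legendre symbol 1 ⇒ 6949 is split.

split — (6949) = 𝔭₁𝔭₂ with 𝔭₁ ≠ 𝔭₂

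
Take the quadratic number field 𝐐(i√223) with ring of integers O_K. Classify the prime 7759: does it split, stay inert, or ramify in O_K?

d = -223 ≡ 1 (mod 4), so O_K = ℤ[(1+√-223)/2] and disc(K) = d = -223.
disc(K) = -223 is not divisible by 7759; 7759 is unramified.
Compute (-223/7759) via Euler: 7536^((7759-1)/2) mod 7759 = 1, so (-223/7759) = 1.
(-223/7759) = 1, so 7759 splits.

7759 splits in O_K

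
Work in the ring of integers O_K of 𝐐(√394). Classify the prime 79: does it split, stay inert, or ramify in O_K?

remains prime (inert)

d = 394 ≡ 2 (mod 4), so O_K = ℤ[√394] and disc(K) = 4d = 1576.
Since gcd(79, 1576) = 1 the prime 79 does not ramify.
Euler's criterion: 394^39 mod 79 = 78. Thus (394|79) = -1.
Legendre symbol -1 ⇒ 79 is inert.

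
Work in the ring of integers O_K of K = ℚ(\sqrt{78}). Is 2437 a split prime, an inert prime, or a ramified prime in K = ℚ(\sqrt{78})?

d = 78 ≡ 2 (mod 4), so O_K = ℤ[√78] and disc(K) = 4d = 312.
2437 ∤ 312, so 2437 is unramified.
(78/2437) = 78^1218 mod 2437 = 1, giving Legendre symbol 1.
(78/2437) = 1, so 2437 splits.

splits completely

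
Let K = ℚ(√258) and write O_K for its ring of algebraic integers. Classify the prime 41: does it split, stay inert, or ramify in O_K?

258 mod 4 = 2, hence disc K = 4·258 = 1032 and O_K = ℤ[√258].
41 ∤ 1032, so 41 is unramified.
(258/41) = 12^20 mod 41 = 40, giving Legendre symbol -1.
(258/41) = -1, so 41 is inert.

41 remains inert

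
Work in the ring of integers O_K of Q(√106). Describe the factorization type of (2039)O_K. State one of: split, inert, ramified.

splits completely

d = 106 ≡ 2 (mod 4), so O_K = ℤ[√106] and disc(K) = 4d = 424.
2039 ∤ 424, so 2039 is unramified.
Compute (106/2039) via Euler: 106^((2039-1)/2) mod 2039 = 1, so (106/2039) = 1.
d is a quadratic residue mod p, hence 2039 splits in O_K.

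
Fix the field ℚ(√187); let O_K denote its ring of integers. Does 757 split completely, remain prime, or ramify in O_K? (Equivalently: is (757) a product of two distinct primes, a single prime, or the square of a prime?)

Since 187 ≢ 1 mod 4, the ring of integers is ℤ[√187] with discriminant 4·187 = 748.
Since gcd(757, 748) = 1 the prime 757 does not ramify.
Compute (187/757) via Euler: 187^((757-1)/2) mod 757 = 1, so (187/757) = 1.
(187/757) = 1, so 757 splits.

757 splits in O_K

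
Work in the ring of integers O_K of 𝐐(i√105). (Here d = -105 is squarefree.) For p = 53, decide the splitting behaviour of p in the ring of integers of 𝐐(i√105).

-105 mod 4 = 3, hence disc K = 4·(-105) = -420 and O_K = ℤ[√-105].
53 ∤ -420, so 53 is unramified.
Euler's criterion: (-105)^26 mod 53 = 1. Thus (-105|53) = 1.
d is a quadratic residue mod p, hence 53 splits in O_K.

splits completely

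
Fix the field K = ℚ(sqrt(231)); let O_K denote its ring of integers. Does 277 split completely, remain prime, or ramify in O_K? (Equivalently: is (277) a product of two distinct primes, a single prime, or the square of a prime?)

inert — (277) stays prime in O_K

231 mod 4 = 3, hence disc K = 4·231 = 924 and O_K = ℤ[√231].
Since gcd(277, 924) = 1 the prime 277 does not ramify.
Euler's criterion: 231^138 mod 277 = 276. Thus (231|277) = -1.
Legendre symbol -1 ⇒ 277 is inert.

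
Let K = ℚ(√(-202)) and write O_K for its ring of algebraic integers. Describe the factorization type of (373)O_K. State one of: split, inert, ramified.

inert

-202 mod 4 = 2, hence disc K = 4·(-202) = -808 and O_K = ℤ[√-202].
disc(K) = -808 is not divisible by 373; 373 is unramified.
Legendre symbol by Euler's criterion: (-202/373) ≡ (-202)^186 ≡ 372 (mod 373), i.e. (-202/373) = -1.
(-202/373) = -1, so 373 is inert.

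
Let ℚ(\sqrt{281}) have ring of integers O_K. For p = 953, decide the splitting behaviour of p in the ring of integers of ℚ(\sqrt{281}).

inert — (953) stays prime in O_K

Since 281 ≡ 1 mod 4, the ring of integers is ℤ[(1+√281)/2] with discriminant 281.
disc(K) = 281 is not divisible by 953; 953 is unramified.
Legendre symbol by Euler's criterion: (281/953) ≡ 281^476 ≡ 952 (mod 953), i.e. (281/953) = -1.
(281/953) = -1, so 953 is inert.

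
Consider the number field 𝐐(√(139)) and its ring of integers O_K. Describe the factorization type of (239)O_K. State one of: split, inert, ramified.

Since 139 ≢ 1 mod 4, the ring of integers is ℤ[√139] with discriminant 4·139 = 556.
Since gcd(239, 556) = 1 the prime 239 does not ramify.
Euler's criterion: 139^119 mod 239 = 238. Thus (139|239) = -1.
(139/239) = -1, so 239 is inert.

inert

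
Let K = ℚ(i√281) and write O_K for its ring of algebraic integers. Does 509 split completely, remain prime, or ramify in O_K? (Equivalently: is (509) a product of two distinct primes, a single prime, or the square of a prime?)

-281 mod 4 = 3, hence disc K = 4·(-281) = -1124 and O_K = ℤ[√-281].
Since gcd(509, -1124) = 1 the prime 509 does not ramify.
(-281/509) = 228^254 mod 509 = 1, giving Legendre symbol 1.
d is a quadratic residue mod p, hence 509 splits in O_K.

split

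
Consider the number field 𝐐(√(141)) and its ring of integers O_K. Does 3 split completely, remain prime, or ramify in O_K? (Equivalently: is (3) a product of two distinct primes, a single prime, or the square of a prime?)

d = 141 ≡ 1 (mod 4), so O_K = ℤ[(1+√141)/2] and disc(K) = d = 141.
Ramification test: 3 | 141. The prime 3 ramifies in K.

ramified — (3) = 𝔭²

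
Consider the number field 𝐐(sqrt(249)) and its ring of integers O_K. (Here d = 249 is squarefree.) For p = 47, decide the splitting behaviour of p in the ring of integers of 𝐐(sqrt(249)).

d = 249 ≡ 1 (mod 4), so O_K = ℤ[(1+√249)/2] and disc(K) = d = 249.
47 ∤ 249, so 47 is unramified.
(249/47) = 14^23 mod 47 = 1, giving Legendre symbol 1.
Legendre symbol 1 ⇒ 47 is split.

47 splits in O_K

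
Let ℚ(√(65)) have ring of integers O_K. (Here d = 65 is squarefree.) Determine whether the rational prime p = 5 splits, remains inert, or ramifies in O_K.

ramifies in O_K

d = 65 ≡ 1 (mod 4), so O_K = ℤ[(1+√65)/2] and disc(K) = d = 65.
Ramification test: 5 | 65. The prime 5 ramifies in K.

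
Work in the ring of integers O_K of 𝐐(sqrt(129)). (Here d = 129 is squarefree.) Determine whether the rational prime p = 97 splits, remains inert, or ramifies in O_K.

129 mod 4 = 1, hence disc K = 129 and O_K = ℤ[(1+√129)/2].
disc(K) = 129 is not divisible by 97; 97 is unramified.
Compute (129/97) via Euler: 32^((97-1)/2) mod 97 = 1, so (129/97) = 1.
d is a quadratic residue mod p, hence 97 splits in O_K.

p splits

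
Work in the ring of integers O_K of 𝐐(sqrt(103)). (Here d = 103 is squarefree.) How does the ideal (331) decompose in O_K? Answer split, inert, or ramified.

split — (331) = 𝔭₁𝔭₂ with 𝔭₁ ≠ 𝔭₂

d = 103 ≡ 3 (mod 4), so O_K = ℤ[√103] and disc(K) = 4d = 412.
Since gcd(331, 412) = 1 the prime 331 does not ramify.
Compute (103/331) via Euler: 103^((331-1)/2) mod 331 = 1, so (103/331) = 1.
Legendre symbol 1 ⇒ 331 is split.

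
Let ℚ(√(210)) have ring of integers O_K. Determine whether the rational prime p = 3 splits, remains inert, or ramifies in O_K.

p ramifies

210 mod 4 = 2, hence disc K = 4·210 = 840 and O_K = ℤ[√210].
Ramification test: 3 | 840. The prime 3 ramifies in K.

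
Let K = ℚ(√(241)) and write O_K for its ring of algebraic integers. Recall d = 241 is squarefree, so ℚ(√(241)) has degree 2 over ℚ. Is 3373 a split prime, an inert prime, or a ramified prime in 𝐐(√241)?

d = 241 ≡ 1 (mod 4), so O_K = ℤ[(1+√241)/2] and disc(K) = d = 241.
Since gcd(3373, 241) = 1 the prime 3373 does not ramify.
(241/3373) = 241^1686 mod 3373 = 1, giving Legendre symbol 1.
d is a quadratic residue mod p, hence 3373 splits in O_K.

splits completely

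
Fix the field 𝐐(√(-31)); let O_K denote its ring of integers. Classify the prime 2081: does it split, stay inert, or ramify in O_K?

split — (2081) = 𝔭₁𝔭₂ with 𝔭₁ ≠ 𝔭₂

d = -31 ≡ 1 (mod 4), so O_K = ℤ[(1+√-31)/2] and disc(K) = d = -31.
2081 ∤ -31, so 2081 is unramified.
(-31/2081) = 2050^1040 mod 2081 = 1, giving Legendre symbol 1.
Legendre symbol 1 ⇒ 2081 is split.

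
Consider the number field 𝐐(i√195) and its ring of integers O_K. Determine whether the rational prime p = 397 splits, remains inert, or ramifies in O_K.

split — (397) = 𝔭₁𝔭₂ with 𝔭₁ ≠ 𝔭₂

-195 mod 4 = 1, hence disc K = -195 and O_K = ℤ[(1+√-195)/2].
disc(K) = -195 is not divisible by 397; 397 is unramified.
Euler's criterion: (-195)^198 mod 397 = 1. Thus (-195|397) = 1.
d is a quadratic residue mod p, hence 397 splits in O_K.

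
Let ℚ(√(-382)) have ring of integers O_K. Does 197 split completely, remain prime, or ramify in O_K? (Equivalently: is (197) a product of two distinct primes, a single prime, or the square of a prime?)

Since -382 ≢ 1 mod 4, the ring of integers is ℤ[√-382] with discriminant 4·(-382) = -1528.
Since gcd(197, -1528) = 1 the prime 197 does not ramify.
Compute (-382/197) via Euler: 12^((197-1)/2) mod 197 = 196, so (-382/197) = -1.
d is a non-residue mod p, hence 197 remains inert in O_K.

remains prime (inert)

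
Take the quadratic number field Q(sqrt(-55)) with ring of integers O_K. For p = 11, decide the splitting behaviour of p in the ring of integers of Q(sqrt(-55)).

11 is ramified

-55 mod 4 = 1, hence disc K = -55 and O_K = ℤ[(1+√-55)/2].
11 divides disc(K) = -55, so 11 ramifies.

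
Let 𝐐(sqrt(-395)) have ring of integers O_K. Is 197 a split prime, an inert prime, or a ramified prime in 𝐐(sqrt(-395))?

197 splits in O_K

-395 mod 4 = 1, hence disc K = -395 and O_K = ℤ[(1+√-395)/2].
Since gcd(197, -395) = 1 the prime 197 does not ramify.
Legendre symbol by Euler's criterion: (-395/197) ≡ (-395)^98 ≡ 1 (mod 197), i.e. (-395/197) = 1.
(-395/197) = 1, so 197 splits.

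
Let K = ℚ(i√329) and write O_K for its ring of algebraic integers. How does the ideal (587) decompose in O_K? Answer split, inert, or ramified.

remains prime (inert)

Since -329 ≢ 1 mod 4, the ring of integers is ℤ[√-329] with discriminant 4·(-329) = -1316.
Since gcd(587, -1316) = 1 the prime 587 does not ramify.
Euler's criterion: (-329)^293 mod 587 = 586. Thus (-329|587) = -1.
Legendre symbol -1 ⇒ 587 is inert.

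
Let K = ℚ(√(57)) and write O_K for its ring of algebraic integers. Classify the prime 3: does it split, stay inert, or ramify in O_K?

p ramifies

57 mod 4 = 1, hence disc K = 57 and O_K = ℤ[(1+√57)/2].
3 divides disc(K) = 57, so 3 ramifies.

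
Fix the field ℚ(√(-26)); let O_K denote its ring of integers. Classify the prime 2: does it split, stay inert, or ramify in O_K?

-26 mod 4 = 2, hence disc K = 4·(-26) = -104 and O_K = ℤ[√-26].
disc(K) = -104 = 2·(-52), so p = 2 is ramified.

ramified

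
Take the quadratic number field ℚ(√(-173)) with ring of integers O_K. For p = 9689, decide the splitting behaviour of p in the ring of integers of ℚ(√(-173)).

Since -173 ≢ 1 mod 4, the ring of integers is ℤ[√-173] with discriminant 4·(-173) = -692.
disc(K) = -692 is not divisible by 9689; 9689 is unramified.
Legendre symbol by Euler's criterion: (-173/9689) ≡ (-173)^4844 ≡ 1 (mod 9689), i.e. (-173/9689) = 1.
Legendre symbol 1 ⇒ 9689 is split.

split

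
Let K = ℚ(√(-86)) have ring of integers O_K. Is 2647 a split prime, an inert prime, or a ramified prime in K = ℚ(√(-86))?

splits completely

d = -86 ≡ 2 (mod 4), so O_K = ℤ[√-86] and disc(K) = 4d = -344.
disc(K) = -344 is not divisible by 2647; 2647 is unramified.
Legendre symbol by Euler's criterion: (-86/2647) ≡ (-86)^1323 ≡ 1 (mod 2647), i.e. (-86/2647) = 1.
d is a quadratic residue mod p, hence 2647 splits in O_K.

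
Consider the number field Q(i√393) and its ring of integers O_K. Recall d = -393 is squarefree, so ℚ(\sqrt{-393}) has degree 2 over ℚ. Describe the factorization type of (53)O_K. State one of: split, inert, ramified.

-393 mod 4 = 3, hence disc K = 4·(-393) = -1572 and O_K = ℤ[√-393].
disc(K) = -1572 is not divisible by 53; 53 is unramified.
(-393/53) = 31^26 mod 53 = 52, giving Legendre symbol -1.
(-393/53) = -1, so 53 is inert.

p is inert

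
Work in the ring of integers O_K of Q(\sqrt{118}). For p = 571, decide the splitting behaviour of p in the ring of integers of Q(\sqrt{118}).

inert — (571) stays prime in O_K

d = 118 ≡ 2 (mod 4), so O_K = ℤ[√118] and disc(K) = 4d = 472.
Since gcd(571, 472) = 1 the prime 571 does not ramify.
(118/571) = 118^285 mod 571 = 570, giving Legendre symbol -1.
(118/571) = -1, so 571 is inert.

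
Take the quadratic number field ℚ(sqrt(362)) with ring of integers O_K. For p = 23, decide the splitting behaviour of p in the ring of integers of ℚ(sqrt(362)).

Since 362 ≢ 1 mod 4, the ring of integers is ℤ[√362] with discriminant 4·362 = 1448.
Since gcd(23, 1448) = 1 the prime 23 does not ramify.
(362/23) = 17^11 mod 23 = 22, giving Legendre symbol -1.
Legendre symbol -1 ⇒ 23 is inert.

p is inert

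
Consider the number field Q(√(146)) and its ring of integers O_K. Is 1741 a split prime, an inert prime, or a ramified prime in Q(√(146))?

Since 146 ≢ 1 mod 4, the ring of integers is ℤ[√146] with discriminant 4·146 = 584.
Since gcd(1741, 584) = 1 the prime 1741 does not ramify.
Euler's criterion: 146^870 mod 1741 = 1. Thus (146|1741) = 1.
(146/1741) = 1, so 1741 splits.

splits completely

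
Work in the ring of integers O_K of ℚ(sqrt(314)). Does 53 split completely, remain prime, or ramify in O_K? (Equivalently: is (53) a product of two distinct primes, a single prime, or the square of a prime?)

split — (53) = 𝔭₁𝔭₂ with 𝔭₁ ≠ 𝔭₂

314 mod 4 = 2, hence disc K = 4·314 = 1256 and O_K = ℤ[√314].
53 ∤ 1256, so 53 is unramified.
Euler's criterion: 314^26 mod 53 = 1. Thus (314|53) = 1.
d is a quadratic residue mod p, hence 53 splits in O_K.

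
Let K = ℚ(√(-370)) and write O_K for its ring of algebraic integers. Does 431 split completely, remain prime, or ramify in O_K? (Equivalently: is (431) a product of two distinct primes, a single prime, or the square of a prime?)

-370 mod 4 = 2, hence disc K = 4·(-370) = -1480 and O_K = ℤ[√-370].
431 ∤ -1480, so 431 is unramified.
Legendre symbol by Euler's criterion: (-370/431) ≡ (-370)^215 ≡ 1 (mod 431), i.e. (-370/431) = 1.
(-370/431) = 1, so 431 splits.

p splits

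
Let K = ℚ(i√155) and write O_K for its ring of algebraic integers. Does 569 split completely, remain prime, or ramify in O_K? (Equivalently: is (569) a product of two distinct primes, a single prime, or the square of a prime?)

remains prime (inert)

Since -155 ≡ 1 mod 4, the ring of integers is ℤ[(1+√-155)/2] with discriminant -155.
569 ∤ -155, so 569 is unramified.
(-155/569) = 414^284 mod 569 = 568, giving Legendre symbol -1.
d is a non-residue mod p, hence 569 remains inert in O_K.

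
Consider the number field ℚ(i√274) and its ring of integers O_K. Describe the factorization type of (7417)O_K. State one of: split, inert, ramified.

splits completely

d = -274 ≡ 2 (mod 4), so O_K = ℤ[√-274] and disc(K) = 4d = -1096.
Since gcd(7417, -1096) = 1 the prime 7417 does not ramify.
Legendre symbol by Euler's criterion: (-274/7417) ≡ (-274)^3708 ≡ 1 (mod 7417), i.e. (-274/7417) = 1.
d is a quadratic residue mod p, hence 7417 splits in O_K.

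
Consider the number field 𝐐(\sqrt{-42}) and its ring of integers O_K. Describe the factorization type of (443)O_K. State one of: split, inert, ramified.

d = -42 ≡ 2 (mod 4), so O_K = ℤ[√-42] and disc(K) = 4d = -168.
443 ∤ -168, so 443 is unramified.
Euler's criterion: (-42)^221 mod 443 = 442. Thus (-42|443) = -1.
Legendre symbol -1 ⇒ 443 is inert.

443 remains inert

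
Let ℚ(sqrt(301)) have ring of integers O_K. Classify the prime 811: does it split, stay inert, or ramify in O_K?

Since 301 ≡ 1 mod 4, the ring of integers is ℤ[(1+√301)/2] with discriminant 301.
811 ∤ 301, so 811 is unramified.
Legendre symbol by Euler's criterion: (301/811) ≡ 301^405 ≡ 1 (mod 811), i.e. (301/811) = 1.
d is a quadratic residue mod p, hence 811 splits in O_K.

split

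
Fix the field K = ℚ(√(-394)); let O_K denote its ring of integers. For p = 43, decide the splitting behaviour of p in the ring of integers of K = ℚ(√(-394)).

split — (43) = 𝔭₁𝔭₂ with 𝔭₁ ≠ 𝔭₂

-394 mod 4 = 2, hence disc K = 4·(-394) = -1576 and O_K = ℤ[√-394].
disc(K) = -1576 is not divisible by 43; 43 is unramified.
Euler's criterion: (-394)^21 mod 43 = 1. Thus (-394|43) = 1.
d is a quadratic residue mod p, hence 43 splits in O_K.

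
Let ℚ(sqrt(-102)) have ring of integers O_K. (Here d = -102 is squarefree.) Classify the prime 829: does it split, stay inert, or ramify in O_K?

-102 mod 4 = 2, hence disc K = 4·(-102) = -408 and O_K = ℤ[√-102].
disc(K) = -408 is not divisible by 829; 829 is unramified.
Legendre symbol by Euler's criterion: (-102/829) ≡ (-102)^414 ≡ 828 (mod 829), i.e. (-102/829) = -1.
d is a non-residue mod p, hence 829 remains inert in O_K.

p is inert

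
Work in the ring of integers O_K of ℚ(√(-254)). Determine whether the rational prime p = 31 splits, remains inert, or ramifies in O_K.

31 splits in O_K

d = -254 ≡ 2 (mod 4), so O_K = ℤ[√-254] and disc(K) = 4d = -1016.
Since gcd(31, -1016) = 1 the prime 31 does not ramify.
Compute (-254/31) via Euler: 25^((31-1)/2) mod 31 = 1, so (-254/31) = 1.
d is a quadratic residue mod p, hence 31 splits in O_K.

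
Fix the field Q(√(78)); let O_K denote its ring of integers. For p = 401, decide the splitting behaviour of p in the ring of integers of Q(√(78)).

Since 78 ≢ 1 mod 4, the ring of integers is ℤ[√78] with discriminant 4·78 = 312.
disc(K) = 312 is not divisible by 401; 401 is unramified.
Compute (78/401) via Euler: 78^((401-1)/2) mod 401 = 1, so (78/401) = 1.
d is a quadratic residue mod p, hence 401 splits in O_K.

splits completely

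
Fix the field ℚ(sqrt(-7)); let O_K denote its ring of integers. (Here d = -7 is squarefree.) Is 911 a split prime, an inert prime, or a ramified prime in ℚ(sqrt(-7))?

split — (911) = 𝔭₁𝔭₂ with 𝔭₁ ≠ 𝔭₂

Since -7 ≡ 1 mod 4, the ring of integers is ℤ[(1+√-7)/2] with discriminant -7.
Since gcd(911, -7) = 1 the prime 911 does not ramify.
Compute (-7/911) via Euler: 904^((911-1)/2) mod 911 = 1, so (-7/911) = 1.
Legendre symbol 1 ⇒ 911 is split.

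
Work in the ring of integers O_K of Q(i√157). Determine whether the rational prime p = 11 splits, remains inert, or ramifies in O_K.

inert — (11) stays prime in O_K

Since -157 ≢ 1 mod 4, the ring of integers is ℤ[√-157] with discriminant 4·(-157) = -628.
disc(K) = -628 is not divisible by 11; 11 is unramified.
Compute (-157/11) via Euler: 8^((11-1)/2) mod 11 = 10, so (-157/11) = -1.
d is a non-residue mod p, hence 11 remains inert in O_K.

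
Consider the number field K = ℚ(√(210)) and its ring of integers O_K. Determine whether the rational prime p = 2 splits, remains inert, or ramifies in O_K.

ramified — (2) = 𝔭²

d = 210 ≡ 2 (mod 4), so O_K = ℤ[√210] and disc(K) = 4d = 840.
2 divides disc(K) = 840, so 2 ramifies.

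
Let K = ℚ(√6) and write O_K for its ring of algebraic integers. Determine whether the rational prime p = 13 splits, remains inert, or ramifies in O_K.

inert — (13) stays prime in O_K

d = 6 ≡ 2 (mod 4), so O_K = ℤ[√6] and disc(K) = 4d = 24.
13 ∤ 24, so 13 is unramified.
Compute (6/13) via Euler: 6^((13-1)/2) mod 13 = 12, so (6/13) = -1.
(6/13) = -1, so 13 is inert.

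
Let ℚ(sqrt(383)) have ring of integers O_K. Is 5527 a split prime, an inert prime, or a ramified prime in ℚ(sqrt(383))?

Since 383 ≢ 1 mod 4, the ring of integers is ℤ[√383] with discriminant 4·383 = 1532.
Since gcd(5527, 1532) = 1 the prime 5527 does not ramify.
Compute (383/5527) via Euler: 383^((5527-1)/2) mod 5527 = 5526, so (383/5527) = -1.
(383/5527) = -1, so 5527 is inert.

p is inert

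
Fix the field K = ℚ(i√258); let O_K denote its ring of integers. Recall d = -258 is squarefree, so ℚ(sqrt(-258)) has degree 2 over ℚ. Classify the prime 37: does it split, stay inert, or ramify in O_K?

split

d = -258 ≡ 2 (mod 4), so O_K = ℤ[√-258] and disc(K) = 4d = -1032.
Since gcd(37, -1032) = 1 the prime 37 does not ramify.
Compute (-258/37) via Euler: 1^((37-1)/2) mod 37 = 1, so (-258/37) = 1.
d is a quadratic residue mod p, hence 37 splits in O_K.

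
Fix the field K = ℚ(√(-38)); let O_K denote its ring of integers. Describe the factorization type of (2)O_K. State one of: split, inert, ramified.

ramified — (2) = 𝔭²

d = -38 ≡ 2 (mod 4), so O_K = ℤ[√-38] and disc(K) = 4d = -152.
disc(K) = -152 = 2·(-76), so p = 2 is ramified.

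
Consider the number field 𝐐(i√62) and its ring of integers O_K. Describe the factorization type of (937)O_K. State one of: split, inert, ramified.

937 splits in O_K

-62 mod 4 = 2, hence disc K = 4·(-62) = -248 and O_K = ℤ[√-62].
937 ∤ -248, so 937 is unramified.
Legendre symbol by Euler's criterion: (-62/937) ≡ (-62)^468 ≡ 1 (mod 937), i.e. (-62/937) = 1.
d is a quadratic residue mod p, hence 937 splits in O_K.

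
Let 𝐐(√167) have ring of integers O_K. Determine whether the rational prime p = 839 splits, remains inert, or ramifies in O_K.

d = 167 ≡ 3 (mod 4), so O_K = ℤ[√167] and disc(K) = 4d = 668.
disc(K) = 668 is not divisible by 839; 839 is unramified.
Legendre symbol by Euler's criterion: (167/839) ≡ 167^419 ≡ 838 (mod 839), i.e. (167/839) = -1.
(167/839) = -1, so 839 is inert.

inert — (839) stays prime in O_K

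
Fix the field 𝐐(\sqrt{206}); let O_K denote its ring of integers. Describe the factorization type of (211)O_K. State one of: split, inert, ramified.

d = 206 ≡ 2 (mod 4), so O_K = ℤ[√206] and disc(K) = 4d = 824.
Since gcd(211, 824) = 1 the prime 211 does not ramify.
(206/211) = 206^105 mod 211 = 210, giving Legendre symbol -1.
d is a non-residue mod p, hence 211 remains inert in O_K.

remains prime (inert)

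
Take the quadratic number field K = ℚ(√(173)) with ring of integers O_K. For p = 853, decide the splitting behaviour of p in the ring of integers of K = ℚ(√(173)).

173 mod 4 = 1, hence disc K = 173 and O_K = ℤ[(1+√173)/2].
853 ∤ 173, so 853 is unramified.
Euler's criterion: 173^426 mod 853 = 852. Thus (173|853) = -1.
(173/853) = -1, so 853 is inert.

inert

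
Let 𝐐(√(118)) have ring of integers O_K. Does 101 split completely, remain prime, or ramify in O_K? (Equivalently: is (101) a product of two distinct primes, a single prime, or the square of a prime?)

split

Since 118 ≢ 1 mod 4, the ring of integers is ℤ[√118] with discriminant 4·118 = 472.
Since gcd(101, 472) = 1 the prime 101 does not ramify.
(118/101) = 17^50 mod 101 = 1, giving Legendre symbol 1.
d is a quadratic residue mod p, hence 101 splits in O_K.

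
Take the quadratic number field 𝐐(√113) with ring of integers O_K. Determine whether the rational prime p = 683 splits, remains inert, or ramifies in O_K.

remains prime (inert)

Since 113 ≡ 1 mod 4, the ring of integers is ℤ[(1+√113)/2] with discriminant 113.
683 ∤ 113, so 683 is unramified.
(113/683) = 113^341 mod 683 = 682, giving Legendre symbol -1.
(113/683) = -1, so 683 is inert.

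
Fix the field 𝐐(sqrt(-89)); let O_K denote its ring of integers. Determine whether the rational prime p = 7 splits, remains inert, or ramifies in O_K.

split — (7) = 𝔭₁𝔭₂ with 𝔭₁ ≠ 𝔭₂

d = -89 ≡ 3 (mod 4), so O_K = ℤ[√-89] and disc(K) = 4d = -356.
disc(K) = -356 is not divisible by 7; 7 is unramified.
(-89/7) = 2^3 mod 7 = 1, giving Legendre symbol 1.
d is a quadratic residue mod p, hence 7 splits in O_K.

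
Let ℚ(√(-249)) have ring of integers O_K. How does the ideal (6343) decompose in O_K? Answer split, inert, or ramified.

split — (6343) = 𝔭₁𝔭₂ with 𝔭₁ ≠ 𝔭₂

Since -249 ≢ 1 mod 4, the ring of integers is ℤ[√-249] with discriminant 4·(-249) = -996.
Since gcd(6343, -996) = 1 the prime 6343 does not ramify.
Legendre symbol by Euler's criterion: (-249/6343) ≡ (-249)^3171 ≡ 1 (mod 6343), i.e. (-249/6343) = 1.
Legendre symbol 1 ⇒ 6343 is split.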